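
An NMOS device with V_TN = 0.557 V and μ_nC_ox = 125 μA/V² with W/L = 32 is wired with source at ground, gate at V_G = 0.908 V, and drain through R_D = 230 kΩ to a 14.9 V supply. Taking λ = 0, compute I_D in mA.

V_GS = V_G = 0.908 V, so V_ov = 0.908 − 0.557 = 0.351 V.
k_n = μ_nC_ox · (W/L) = 4 mA/V².
Assume saturation: I_D = ½ k_n V_ov² = 0.5 × 4 × 0.351² = 0.246 mA, giving V_DS = V_DD − I_D R_D = 14.9 − 0.246 × 230 = -41.8 V.
But -41.8 V < V_ov = 0.351 V, so the device is actually in triode.
In triode I_D = k_n[V_ov V_DS − ½ V_DS²] and I_D = (V_DD − V_DS)/R_D. Equating: 460 V_DS² − 323.9 V_DS + 14.9 = 0, giving V_DS = 0.0495 V (the root below V_ov).
I_D = (14.9 − 0.0495) / 230 = 0.0646 mA.

I_D = 0.0646 mA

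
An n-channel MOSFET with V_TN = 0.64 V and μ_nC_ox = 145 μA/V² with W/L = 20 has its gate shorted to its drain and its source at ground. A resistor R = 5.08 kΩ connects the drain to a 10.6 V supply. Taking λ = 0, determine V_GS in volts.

V_GS = 1.74 V

With gate tied to drain, V_GS = V_DS ≥ V_GS − V_TN, so the device is in saturation.
k_n = μ_nC_ox · (W/L) = 2.9 mA/V².
KCL at the drain: ½ k_n (V_GS − V_TN)² = (V_DD − V_GS)/R.
Let x = V_GS − 0.64. Then 7.37 x² + x − 9.96 = 0, giving x = 1.1 V (positive root), so V_GS = 1.74 V.
I_D = (V_DD − V_GS)/R = (10.6 − 1.74) / 5.08 = 1.74 mA.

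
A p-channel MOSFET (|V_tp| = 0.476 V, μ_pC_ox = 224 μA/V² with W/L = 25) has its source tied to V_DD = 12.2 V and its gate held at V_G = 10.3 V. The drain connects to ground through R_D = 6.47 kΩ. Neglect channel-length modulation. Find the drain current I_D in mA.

I_D = 1.85 mA

V_SG = V_DD − V_G = 12.2 − 10.3 = 1.9 V, so V_ov = 1.9 − 0.476 = 1.42 V.
k_p = μ_pC_ox · (W/L) = 5.6 mA/V².
Assume saturation: I_D = ½ k_p V_ov² = 0.5 × 5.6 × 1.42² = 5.68 mA, giving V_SD = V_DD − I_D R_D = 12.2 − 5.68 × 6.47 = -24.5 V.
But -24.5 V < V_ov = 1.42 V, so the device is actually in triode.
In triode I_D = k_p[V_ov V_SD − ½ V_SD²] and I_D = (V_DD − V_SD)/R_D. Equating: 18.1 V_SD² − 52.59 V_SD + 12.2 = 0, giving V_SD = 0.254 V (the root below V_ov).
I_D = (12.2 − 0.254) / 6.47 = 1.85 mA.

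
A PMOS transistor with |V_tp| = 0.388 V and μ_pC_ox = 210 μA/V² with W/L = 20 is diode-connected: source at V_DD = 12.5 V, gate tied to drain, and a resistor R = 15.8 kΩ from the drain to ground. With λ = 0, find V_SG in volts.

V_SG = 0.977 V

With gate tied to drain, V_SG = V_SD ≥ V_SG − |V_tp|, so the device is in saturation.
k_p = μ_pC_ox · (W/L) = 4.2 mA/V².
KCL at the drain: ½ k_p (V_SG − |V_tp|)² = (V_DD − V_SG)/R.
Let x = V_SG − 0.388. Then 33.2 x² + x − 12.11 = 0, giving x = 0.589 V (positive root), so V_SG = 0.977 V.
I_D = (V_DD − V_SG)/R = (12.5 − 0.977) / 15.8 = 0.729 mA.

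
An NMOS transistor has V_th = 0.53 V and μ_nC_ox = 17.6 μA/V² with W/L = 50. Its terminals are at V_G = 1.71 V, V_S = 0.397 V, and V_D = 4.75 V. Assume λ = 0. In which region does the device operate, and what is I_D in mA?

Saturation; I_D = 0.270 mA

V_GS = V_G − V_S = 1.71 − 0.397 = 1.31 V; V_DS = V_D − V_S = 4.75 − 0.397 = 4.35 V.
k_n = μ_nC_ox · (W/L) = 0.88 mA/V².
V_ov = V_GS − V_th = 1.31 − 0.53 = 0.783 V.
Since V_DS = 4.35 V ≥ V_ov = 0.783 V, the device is in saturation.
I_D = ½ k_n V_ov² = 0.5 × 0.88 × 0.783² = 0.27 mA.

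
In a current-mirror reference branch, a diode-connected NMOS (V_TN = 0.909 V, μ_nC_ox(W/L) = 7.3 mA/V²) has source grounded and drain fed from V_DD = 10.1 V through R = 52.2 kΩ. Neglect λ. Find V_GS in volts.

V_GS = 1.13 V

With gate tied to drain, V_GS = V_DS ≥ V_GS − V_TN, so the device is in saturation.
KCL at the drain: ½ k_n (V_GS − V_TN)² = (V_DD − V_GS)/R.
Let x = V_GS − 0.909. Then 191 x² + x − 9.191 = 0, giving x = 0.217 V (positive root), so V_GS = 1.13 V.
I_D = (V_DD − V_GS)/R = (10.1 − 1.13) / 52.2 = 0.172 mA.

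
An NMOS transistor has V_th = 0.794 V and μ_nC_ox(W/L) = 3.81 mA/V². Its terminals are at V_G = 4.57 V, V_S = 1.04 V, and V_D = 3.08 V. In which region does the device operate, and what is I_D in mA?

Triode; I_D = 13.3 mA

V_GS = V_G − V_S = 4.57 − 1.04 = 3.53 V; V_DS = V_D − V_S = 3.08 − 1.04 = 2.04 V.
V_ov = V_GS − V_th = 3.53 − 0.794 = 2.74 V.
Since V_DS = 2.04 V < V_ov = 2.74 V, the device is in the triode region.
I_D = k_n [V_ov · V_DS − ½ V_DS²] = 3.81 × [2.74 × 2.04 − 0.5 × 2.04²] = 13.3 mA.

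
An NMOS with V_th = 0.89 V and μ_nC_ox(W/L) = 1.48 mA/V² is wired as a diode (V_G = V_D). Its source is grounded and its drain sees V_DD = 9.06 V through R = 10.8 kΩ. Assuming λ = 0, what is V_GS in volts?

V_GS = 1.84 V

With gate tied to drain, V_GS = V_DS ≥ V_GS − V_th, so the device is in saturation.
KCL at the drain: ½ k_n (V_GS − V_th)² = (V_DD − V_GS)/R.
Let x = V_GS − 0.89. Then 7.99 x² + x − 8.17 = 0, giving x = 0.95 V (positive root), so V_GS = 1.84 V.
I_D = (V_DD − V_GS)/R = (9.06 − 1.84) / 10.8 = 0.668 mA.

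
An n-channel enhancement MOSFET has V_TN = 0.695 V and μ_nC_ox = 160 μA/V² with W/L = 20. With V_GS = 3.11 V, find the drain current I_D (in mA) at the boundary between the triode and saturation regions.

I_D = 9.33 mA

At the boundary V_DS = V_ov = V_GS − V_TN = 3.11 − 0.695 = 2.42 V.
k_n = μ_nC_ox · (W/L) = 3.2 mA/V².
I_D = ½ k_n V_ov² = 0.5 × 3.2 × 2.42² = 9.33 mA.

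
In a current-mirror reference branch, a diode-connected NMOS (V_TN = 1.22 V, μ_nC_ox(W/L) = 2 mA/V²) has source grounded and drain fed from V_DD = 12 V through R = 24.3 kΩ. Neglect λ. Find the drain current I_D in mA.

I_D = 0.417 mA

With gate tied to drain, V_GS = V_DS ≥ V_GS − V_TN, so the device is in saturation.
KCL at the drain: ½ k_n (V_GS − V_TN)² = (V_DD − V_GS)/R.
Let x = V_GS − 1.22. Then 24.3 x² + x − 10.78 = 0, giving x = 0.646 V (positive root), so V_GS = 1.87 V.
I_D = (V_DD − V_GS)/R = (12 − 1.87) / 24.3 = 0.417 mA.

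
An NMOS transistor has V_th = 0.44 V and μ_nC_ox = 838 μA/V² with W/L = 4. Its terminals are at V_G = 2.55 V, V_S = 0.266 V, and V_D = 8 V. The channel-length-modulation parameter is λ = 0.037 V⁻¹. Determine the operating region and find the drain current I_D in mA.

V_GS = V_G − V_S = 2.55 − 0.266 = 2.28 V; V_DS = V_D − V_S = 8 − 0.266 = 7.73 V.
k_n = μ_nC_ox · (W/L) = 3.352 mA/V².
V_ov = V_GS − V_th = 2.28 − 0.44 = 1.84 V.
Since V_DS = 7.73 V ≥ V_ov = 1.84 V, the device is in saturation.
I_D = ½ k_n V_ov² (1 + λ V_DS) = 0.5 × 3.352 × 1.84² × (1 + 0.037 × 7.73) = 7.33 mA.

Saturation; I_D = 7.33 mA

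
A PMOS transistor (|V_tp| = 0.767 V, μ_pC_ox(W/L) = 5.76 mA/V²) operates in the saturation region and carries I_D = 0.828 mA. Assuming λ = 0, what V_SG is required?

V_SG = 1.30 V

In saturation I_D = ½ k_p (V_SG − |V_tp|)², so V_SG − |V_tp| = √(2 I_D / k_p) = √(2 × 0.828 / 5.76) = 0.536 V.
V_SG = 0.767 + 0.536 = 1.3 V.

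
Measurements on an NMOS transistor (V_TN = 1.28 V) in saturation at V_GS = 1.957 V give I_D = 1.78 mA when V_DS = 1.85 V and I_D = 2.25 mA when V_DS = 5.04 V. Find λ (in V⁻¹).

With V_GS fixed, I_D ∝ (1 + λ V_DS) in saturation, so I_D2/I_D1 = (1 + λ V_DS2)/(1 + λ V_DS1).
2.25/1.78 = 1.264 = (1 + 5.04 λ)/(1 + 1.85 λ).
Solving: λ (I_D1 V_DS2 − I_D2 V_DS1) = I_D2 − I_D1, so λ = (2.25 − 1.78) / (1.78 × 5.04 − 2.25 × 1.85) = 0.47 / 4.81 = 0.0977 V⁻¹.

λ = 0.0977 V⁻¹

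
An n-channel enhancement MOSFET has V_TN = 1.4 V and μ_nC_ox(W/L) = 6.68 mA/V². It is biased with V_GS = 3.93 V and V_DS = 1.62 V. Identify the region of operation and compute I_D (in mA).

Triode; I_D = 18.6 mA

V_ov = V_GS − V_TN = 3.93 − 1.4 = 2.53 V.
Since V_DS = 1.62 V < V_ov = 2.53 V, the device is in the triode region.
I_D = k_n [V_ov · V_DS − ½ V_DS²] = 6.68 × [2.53 × 1.62 − 0.5 × 1.62²] = 18.6 mA.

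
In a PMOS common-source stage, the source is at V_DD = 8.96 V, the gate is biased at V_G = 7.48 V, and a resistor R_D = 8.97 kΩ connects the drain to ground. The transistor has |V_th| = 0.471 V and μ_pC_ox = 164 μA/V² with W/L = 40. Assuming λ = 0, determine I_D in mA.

I_D = 0.981 mA

V_SG = V_DD − V_G = 8.96 − 7.48 = 1.48 V, so V_ov = 1.48 − 0.471 = 1.01 V.
k_p = μ_pC_ox · (W/L) = 6.56 mA/V².
Assume saturation: I_D = ½ k_p V_ov² = 0.5 × 6.56 × 1.01² = 3.34 mA, giving V_SD = V_DD − I_D R_D = 8.96 − 3.34 × 8.97 = -21 V.
But -21 V < V_ov = 1.01 V, so the device is actually in triode.
In triode I_D = k_p[V_ov V_SD − ½ V_SD²] and I_D = (V_DD − V_SD)/R_D. Equating: 29.4 V_SD² − 60.37 V_SD + 8.96 = 0, giving V_SD = 0.161 V (the root below V_ov).
I_D = (8.96 − 0.161) / 8.97 = 0.981 mA.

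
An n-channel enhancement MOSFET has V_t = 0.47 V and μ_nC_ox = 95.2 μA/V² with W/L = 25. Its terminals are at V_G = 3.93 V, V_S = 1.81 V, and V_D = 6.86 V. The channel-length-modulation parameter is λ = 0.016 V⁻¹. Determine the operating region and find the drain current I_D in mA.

Saturation; I_D = 3.50 mA

V_GS = V_G − V_S = 3.93 − 1.81 = 2.12 V; V_DS = V_D − V_S = 6.86 − 1.81 = 5.05 V.
k_n = μ_nC_ox · (W/L) = 2.38 mA/V².
V_ov = V_GS − V_t = 2.12 − 0.47 = 1.65 V.
Since V_DS = 5.05 V ≥ V_ov = 1.65 V, the device is in saturation.
I_D = ½ k_n V_ov² (1 + λ V_DS) = 0.5 × 2.38 × 1.65² × (1 + 0.016 × 5.05) = 3.5 mA.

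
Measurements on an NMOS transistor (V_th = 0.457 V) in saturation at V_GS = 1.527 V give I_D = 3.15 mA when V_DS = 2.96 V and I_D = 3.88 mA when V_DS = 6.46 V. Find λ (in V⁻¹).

λ = 0.0824 V⁻¹

With V_GS fixed, I_D ∝ (1 + λ V_DS) in saturation, so I_D2/I_D1 = (1 + λ V_DS2)/(1 + λ V_DS1).
3.88/3.15 = 1.232 = (1 + 6.46 λ)/(1 + 2.96 λ).
Solving: λ (I_D1 V_DS2 − I_D2 V_DS1) = I_D2 − I_D1, so λ = (3.88 − 3.15) / (3.15 × 6.46 − 3.88 × 2.96) = 0.73 / 8.86 = 0.0824 V⁻¹.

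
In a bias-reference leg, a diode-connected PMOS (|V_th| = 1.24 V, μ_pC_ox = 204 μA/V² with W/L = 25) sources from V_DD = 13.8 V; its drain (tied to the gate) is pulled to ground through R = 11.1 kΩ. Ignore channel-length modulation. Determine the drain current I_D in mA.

I_D = 1.07 mA

With gate tied to drain, V_SG = V_SD ≥ V_SG − |V_th|, so the device is in saturation.
k_p = μ_pC_ox · (W/L) = 5.1 mA/V².
KCL at the drain: ½ k_p (V_SG − |V_th|)² = (V_DD − V_SG)/R.
Let x = V_SG − 1.24. Then 28.3 x² + x − 12.56 = 0, giving x = 0.649 V (positive root), so V_SG = 1.89 V.
I_D = (V_DD − V_SG)/R = (13.8 − 1.89) / 11.1 = 1.07 mA.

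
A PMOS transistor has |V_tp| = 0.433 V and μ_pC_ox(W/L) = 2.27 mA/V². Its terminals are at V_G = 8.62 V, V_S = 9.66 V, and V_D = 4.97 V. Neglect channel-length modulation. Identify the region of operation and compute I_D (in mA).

V_SG = V_S − V_G = 9.66 − 8.62 = 1.04 V; V_SD = V_S − V_D = 9.66 − 4.97 = 4.69 V.
V_ov = V_SG − |V_tp| = 1.04 − 0.433 = 0.607 V.
Since V_SD = 4.69 V ≥ V_ov = 0.607 V, the device is in saturation.
I_D = ½ k_p V_ov² = 0.5 × 2.27 × 0.607² = 0.418 mA.

Saturation; I_D = 0.418 mA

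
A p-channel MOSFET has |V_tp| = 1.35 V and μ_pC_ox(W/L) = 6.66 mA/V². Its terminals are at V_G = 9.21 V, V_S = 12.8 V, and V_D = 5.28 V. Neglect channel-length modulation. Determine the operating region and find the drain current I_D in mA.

Saturation; I_D = 16.7 mA

V_SG = V_S − V_G = 12.8 − 9.21 = 3.59 V; V_SD = V_S − V_D = 12.8 − 5.28 = 7.52 V.
V_ov = V_SG − |V_tp| = 3.59 − 1.35 = 2.24 V.
Since V_SD = 7.52 V ≥ V_ov = 2.24 V, the device is in saturation.
I_D = ½ k_p V_ov² = 0.5 × 6.66 × 2.24² = 16.7 mA.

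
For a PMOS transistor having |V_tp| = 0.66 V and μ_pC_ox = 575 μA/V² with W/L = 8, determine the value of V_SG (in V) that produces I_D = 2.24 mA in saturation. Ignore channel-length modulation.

k_p = μ_pC_ox · (W/L) = 4.6 mA/V².
In saturation I_D = ½ k_p (V_SG − |V_tp|)², so V_SG − |V_tp| = √(2 I_D / k_p) = √(2 × 2.24 / 4.6) = 0.987 V.
V_SG = 0.66 + 0.987 = 1.65 V.

V_SG = 1.65 V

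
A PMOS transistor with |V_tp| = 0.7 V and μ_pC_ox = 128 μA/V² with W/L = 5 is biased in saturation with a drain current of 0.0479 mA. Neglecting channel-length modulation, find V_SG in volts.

V_SG = 1.09 V

k_p = μ_pC_ox · (W/L) = 0.64 mA/V².
In saturation I_D = ½ k_p (V_SG − |V_tp|)², so V_SG − |V_tp| = √(2 I_D / k_p) = √(2 × 0.0479 / 0.64) = 0.387 V.
V_SG = 0.7 + 0.387 = 1.09 V.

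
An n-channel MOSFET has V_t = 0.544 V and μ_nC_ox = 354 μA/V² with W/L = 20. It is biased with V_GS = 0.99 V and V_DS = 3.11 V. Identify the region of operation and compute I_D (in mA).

k_n = μ_nC_ox · (W/L) = 7.08 mA/V².
V_ov = V_GS − V_t = 0.99 − 0.544 = 0.446 V.
Since V_DS = 3.11 V ≥ V_ov = 0.446 V, the device is in saturation.
I_D = ½ k_n V_ov² = 0.5 × 7.08 × 0.446² = 0.704 mA.

Saturation; I_D = 0.704 mA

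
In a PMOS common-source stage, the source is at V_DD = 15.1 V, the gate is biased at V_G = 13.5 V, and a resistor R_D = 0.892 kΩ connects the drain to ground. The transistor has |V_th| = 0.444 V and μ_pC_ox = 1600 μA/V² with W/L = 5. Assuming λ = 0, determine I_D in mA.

V_SG = V_DD − V_G = 15.1 − 13.5 = 1.6 V, so V_ov = 1.6 − 0.444 = 1.16 V.
k_p = μ_pC_ox · (W/L) = 8 mA/V².
Assume saturation: I_D = ½ k_p V_ov² = 0.5 × 8 × 1.16² = 5.35 mA, giving V_SD = V_DD − I_D R_D = 15.1 − 5.35 × 0.892 = 10.3 V.
V_SD = 10.3 V ≥ V_ov = 1.16 V, confirming saturation.

I_D = 5.35 mA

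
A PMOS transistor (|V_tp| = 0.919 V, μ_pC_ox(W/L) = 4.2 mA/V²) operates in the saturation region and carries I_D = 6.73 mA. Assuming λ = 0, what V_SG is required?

In saturation I_D = ½ k_p (V_SG − |V_tp|)², so V_SG − |V_tp| = √(2 I_D / k_p) = √(2 × 6.73 / 4.2) = 1.79 V.
V_SG = 0.919 + 1.79 = 2.71 V.

V_SG = 2.71 V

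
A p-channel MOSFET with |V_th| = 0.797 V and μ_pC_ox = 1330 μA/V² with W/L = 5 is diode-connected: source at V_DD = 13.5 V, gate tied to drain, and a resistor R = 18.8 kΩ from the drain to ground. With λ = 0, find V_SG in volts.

V_SG = 1.24 V

With gate tied to drain, V_SG = V_SD ≥ V_SG − |V_th|, so the device is in saturation.
k_p = μ_pC_ox · (W/L) = 6.65 mA/V².
KCL at the drain: ½ k_p (V_SG − |V_th|)² = (V_DD − V_SG)/R.
Let x = V_SG − 0.797. Then 62.5 x² + x − 12.7 = 0, giving x = 0.443 V (positive root), so V_SG = 1.24 V.
I_D = (V_DD − V_SG)/R = (13.5 − 1.24) / 18.8 = 0.652 mA.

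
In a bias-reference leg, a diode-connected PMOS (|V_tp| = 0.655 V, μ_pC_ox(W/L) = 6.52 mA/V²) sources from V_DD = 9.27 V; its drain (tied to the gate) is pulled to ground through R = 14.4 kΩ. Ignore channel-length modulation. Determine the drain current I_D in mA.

With gate tied to drain, V_SG = V_SD ≥ V_SG − |V_tp|, so the device is in saturation.
KCL at the drain: ½ k_p (V_SG − |V_tp|)² = (V_DD − V_SG)/R.
Let x = V_SG − 0.655. Then 46.9 x² + x − 8.615 = 0, giving x = 0.418 V (positive root), so V_SG = 1.07 V.
I_D = (V_DD − V_SG)/R = (9.27 − 1.07) / 14.4 = 0.569 mA.

I_D = 0.569 mA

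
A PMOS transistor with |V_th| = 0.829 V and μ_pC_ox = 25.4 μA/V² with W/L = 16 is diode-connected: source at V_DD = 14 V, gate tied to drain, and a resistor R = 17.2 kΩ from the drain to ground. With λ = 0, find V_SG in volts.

With gate tied to drain, V_SG = V_SD ≥ V_SG − |V_th|, so the device is in saturation.
k_p = μ_pC_ox · (W/L) = 0.4064 mA/V².
KCL at the drain: ½ k_p (V_SG − |V_th|)² = (V_DD − V_SG)/R.
Let x = V_SG − 0.829. Then 3.5 x² + x − 13.17 = 0, giving x = 1.8 V (positive root), so V_SG = 2.63 V.
I_D = (V_DD − V_SG)/R = (14 − 2.63) / 17.2 = 0.661 mA.

V_SG = 2.63 V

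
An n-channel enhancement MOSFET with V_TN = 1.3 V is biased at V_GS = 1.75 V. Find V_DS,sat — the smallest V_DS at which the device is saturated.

The boundary between triode and saturation is V_DS = V_GS − V_TN = V_ov.
V_ov = 1.75 − 1.3 = 0.45 V.

V_DS,sat = 0.450 V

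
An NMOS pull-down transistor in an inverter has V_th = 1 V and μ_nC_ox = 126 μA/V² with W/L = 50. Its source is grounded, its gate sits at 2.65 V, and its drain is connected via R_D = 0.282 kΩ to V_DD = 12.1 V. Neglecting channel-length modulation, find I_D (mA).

I_D = 8.58 mA

V_GS = V_G = 2.65 V, so V_ov = 2.65 − 1 = 1.65 V.
k_n = μ_nC_ox · (W/L) = 6.3 mA/V².
Assume saturation: I_D = ½ k_n V_ov² = 0.5 × 6.3 × 1.65² = 8.58 mA, giving V_DS = V_DD − I_D R_D = 12.1 − 8.58 × 0.282 = 9.68 V.
V_DS = 9.68 V ≥ V_ov = 1.65 V, confirming saturation.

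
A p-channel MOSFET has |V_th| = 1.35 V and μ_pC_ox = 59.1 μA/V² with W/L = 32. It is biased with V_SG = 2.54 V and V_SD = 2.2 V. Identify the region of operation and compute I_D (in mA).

k_p = μ_pC_ox · (W/L) = 1.891 mA/V².
V_ov = V_SG − |V_th| = 2.54 − 1.35 = 1.19 V.
Since V_SD = 2.2 V ≥ V_ov = 1.19 V, the device is in saturation.
I_D = ½ k_p V_ov² = 0.5 × 1.891 × 1.19² = 1.34 mA.

Saturation; I_D = 1.34 mA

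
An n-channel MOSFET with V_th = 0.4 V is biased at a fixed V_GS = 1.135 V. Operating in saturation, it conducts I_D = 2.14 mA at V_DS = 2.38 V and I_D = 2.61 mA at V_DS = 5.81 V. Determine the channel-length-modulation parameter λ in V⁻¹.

λ = 0.0755 V⁻¹

With V_GS fixed, I_D ∝ (1 + λ V_DS) in saturation, so I_D2/I_D1 = (1 + λ V_DS2)/(1 + λ V_DS1).
2.61/2.14 = 1.22 = (1 + 5.81 λ)/(1 + 2.38 λ).
Solving: λ (I_D1 V_DS2 − I_D2 V_DS1) = I_D2 − I_D1, so λ = (2.61 − 2.14) / (2.14 × 5.81 − 2.61 × 2.38) = 0.47 / 6.22 = 0.0755 V⁻¹.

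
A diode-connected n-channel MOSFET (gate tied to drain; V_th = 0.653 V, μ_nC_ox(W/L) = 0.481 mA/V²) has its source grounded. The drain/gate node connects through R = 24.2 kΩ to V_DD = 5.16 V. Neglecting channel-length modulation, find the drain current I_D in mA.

With gate tied to drain, V_GS = V_DS ≥ V_GS − V_th, so the device is in saturation.
KCL at the drain: ½ k_n (V_GS − V_th)² = (V_DD − V_GS)/R.
Let x = V_GS − 0.653. Then 5.82 x² + x − 4.507 = 0, giving x = 0.798 V (positive root), so V_GS = 1.45 V.
I_D = (V_DD − V_GS)/R = (5.16 − 1.45) / 24.2 = 0.153 mA.

I_D = 0.153 mA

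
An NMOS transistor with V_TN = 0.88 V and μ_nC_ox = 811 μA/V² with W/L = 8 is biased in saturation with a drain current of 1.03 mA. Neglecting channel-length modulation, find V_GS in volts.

k_n = μ_nC_ox · (W/L) = 6.488 mA/V².
In saturation I_D = ½ k_n (V_GS − V_TN)², so V_GS − V_TN = √(2 I_D / k_n) = √(2 × 1.03 / 6.488) = 0.563 V.
V_GS = 0.88 + 0.563 = 1.44 V.

V_GS = 1.44 V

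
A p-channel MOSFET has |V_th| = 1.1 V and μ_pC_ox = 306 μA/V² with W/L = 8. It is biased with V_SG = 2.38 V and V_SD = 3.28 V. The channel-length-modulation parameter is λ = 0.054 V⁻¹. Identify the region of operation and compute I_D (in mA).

k_p = μ_pC_ox · (W/L) = 2.448 mA/V².
V_ov = V_SG − |V_th| = 2.38 − 1.1 = 1.28 V.
Since V_SD = 3.28 V ≥ V_ov = 1.28 V, the device is in saturation.
I_D = ½ k_p V_ov² (1 + λ V_SD) = 0.5 × 2.448 × 1.28² × (1 + 0.054 × 3.28) = 2.36 mA.

Saturation; I_D = 2.36 mA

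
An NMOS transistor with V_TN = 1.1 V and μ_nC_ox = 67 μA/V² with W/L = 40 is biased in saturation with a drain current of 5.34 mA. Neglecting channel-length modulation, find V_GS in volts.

k_n = μ_nC_ox · (W/L) = 2.68 mA/V².
In saturation I_D = ½ k_n (V_GS − V_TN)², so V_GS − V_TN = √(2 I_D / k_n) = √(2 × 5.34 / 2.68) = 2 V.
V_GS = 1.1 + 2 = 3.1 V.

V_GS = 3.10 V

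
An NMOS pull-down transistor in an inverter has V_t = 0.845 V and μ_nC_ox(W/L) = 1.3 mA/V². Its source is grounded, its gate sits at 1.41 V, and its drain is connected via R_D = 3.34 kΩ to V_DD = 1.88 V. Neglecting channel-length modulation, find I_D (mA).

I_D = 0.207 mA

V_GS = V_G = 1.41 V, so V_ov = 1.41 − 0.845 = 0.565 V.
Assume saturation: I_D = ½ k_n V_ov² = 0.5 × 1.3 × 0.565² = 0.207 mA, giving V_DS = V_DD − I_D R_D = 1.88 − 0.207 × 3.34 = 1.19 V.
V_DS = 1.19 V ≥ V_ov = 0.565 V, confirming saturation.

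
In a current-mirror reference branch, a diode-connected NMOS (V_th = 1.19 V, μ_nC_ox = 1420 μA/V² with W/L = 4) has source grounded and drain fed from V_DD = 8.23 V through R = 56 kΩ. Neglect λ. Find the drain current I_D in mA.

I_D = 0.122 mA

With gate tied to drain, V_GS = V_DS ≥ V_GS − V_th, so the device is in saturation.
k_n = μ_nC_ox · (W/L) = 5.68 mA/V².
KCL at the drain: ½ k_n (V_GS − V_th)² = (V_DD − V_GS)/R.
Let x = V_GS − 1.19. Then 159 x² + x − 7.04 = 0, giving x = 0.207 V (positive root), so V_GS = 1.4 V.
I_D = (V_DD − V_GS)/R = (8.23 − 1.4) / 56 = 0.122 mA.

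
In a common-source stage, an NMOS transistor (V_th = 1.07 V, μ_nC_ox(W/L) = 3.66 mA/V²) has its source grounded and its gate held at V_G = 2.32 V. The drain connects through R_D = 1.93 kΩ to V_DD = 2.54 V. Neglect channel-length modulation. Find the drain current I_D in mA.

V_GS = V_G = 2.32 V, so V_ov = 2.32 − 1.07 = 1.25 V.
Assume saturation: I_D = ½ k_n V_ov² = 0.5 × 3.66 × 1.25² = 2.86 mA, giving V_DS = V_DD − I_D R_D = 2.54 − 2.86 × 1.93 = -2.98 V.
But -2.98 V < V_ov = 1.25 V, so the device is actually in triode.
In triode I_D = k_n[V_ov V_DS − ½ V_DS²] and I_D = (V_DD − V_DS)/R_D. Equating: 3.53 V_DS² − 9.83 V_DS + 2.54 = 0, giving V_DS = 0.288 V (the root below V_ov).
I_D = (2.54 − 0.288) / 1.93 = 1.17 mA.

I_D = 1.17 mA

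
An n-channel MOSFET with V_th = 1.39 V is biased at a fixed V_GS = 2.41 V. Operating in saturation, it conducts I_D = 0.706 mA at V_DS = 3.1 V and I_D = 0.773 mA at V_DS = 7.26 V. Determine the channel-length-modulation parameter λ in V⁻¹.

With V_GS fixed, I_D ∝ (1 + λ V_DS) in saturation, so I_D2/I_D1 = (1 + λ V_DS2)/(1 + λ V_DS1).
0.773/0.706 = 1.095 = (1 + 7.26 λ)/(1 + 3.1 λ).
Solving: λ (I_D1 V_DS2 − I_D2 V_DS1) = I_D2 − I_D1, so λ = (0.773 − 0.706) / (0.706 × 7.26 − 0.773 × 3.1) = 0.067 / 2.73 = 0.0245 V⁻¹.

λ = 0.0245 V⁻¹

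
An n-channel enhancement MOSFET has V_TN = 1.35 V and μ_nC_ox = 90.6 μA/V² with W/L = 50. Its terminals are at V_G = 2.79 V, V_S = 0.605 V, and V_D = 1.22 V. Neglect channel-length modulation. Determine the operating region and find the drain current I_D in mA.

Triode; I_D = 1.47 mA

V_GS = V_G − V_S = 2.79 − 0.605 = 2.19 V; V_DS = V_D − V_S = 1.22 − 0.605 = 0.615 V.
k_n = μ_nC_ox · (W/L) = 4.53 mA/V².
V_ov = V_GS − V_TN = 2.19 − 1.35 = 0.835 V.
Since V_DS = 0.615 V < V_ov = 0.835 V, the device is in the triode region.
I_D = k_n [V_ov · V_DS − ½ V_DS²] = 4.53 × [0.835 × 0.615 − 0.5 × 0.615²] = 1.47 mA.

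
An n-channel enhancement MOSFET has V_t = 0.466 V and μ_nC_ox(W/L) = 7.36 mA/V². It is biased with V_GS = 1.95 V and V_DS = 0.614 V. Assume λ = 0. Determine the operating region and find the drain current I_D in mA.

V_ov = V_GS − V_t = 1.95 − 0.466 = 1.48 V.
Since V_DS = 0.614 V < V_ov = 1.48 V, the device is in the triode region.
I_D = k_n [V_ov · V_DS − ½ V_DS²] = 7.36 × [1.48 × 0.614 − 0.5 × 0.614²] = 5.32 mA.

Triode; I_D = 5.32 mA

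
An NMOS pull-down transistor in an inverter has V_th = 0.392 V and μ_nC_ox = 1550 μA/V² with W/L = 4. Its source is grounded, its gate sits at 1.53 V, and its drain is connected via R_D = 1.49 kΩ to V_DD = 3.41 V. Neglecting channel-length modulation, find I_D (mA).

V_GS = V_G = 1.53 V, so V_ov = 1.53 − 0.392 = 1.14 V.
k_n = μ_nC_ox · (W/L) = 6.2 mA/V².
Assume saturation: I_D = ½ k_n V_ov² = 0.5 × 6.2 × 1.14² = 4.01 mA, giving V_DS = V_DD − I_D R_D = 3.41 − 4.01 × 1.49 = -2.57 V.
But -2.57 V < V_ov = 1.14 V, so the device is actually in triode.
In triode I_D = k_n[V_ov V_DS − ½ V_DS²] and I_D = (V_DD − V_DS)/R_D. Equating: 4.62 V_DS² − 11.51 V_DS + 3.41 = 0, giving V_DS = 0.344 V (the root below V_ov).
I_D = (3.41 − 0.344) / 1.49 = 2.06 mA.

I_D = 2.06 mA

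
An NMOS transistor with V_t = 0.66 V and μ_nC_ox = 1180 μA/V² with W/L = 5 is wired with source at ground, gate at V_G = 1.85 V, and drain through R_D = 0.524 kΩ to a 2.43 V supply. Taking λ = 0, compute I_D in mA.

I_D = 3.37 mA

V_GS = V_G = 1.85 V, so V_ov = 1.85 − 0.66 = 1.19 V.
k_n = μ_nC_ox · (W/L) = 5.9 mA/V².
Assume saturation: I_D = ½ k_n V_ov² = 0.5 × 5.9 × 1.19² = 4.18 mA, giving V_DS = V_DD − I_D R_D = 2.43 − 4.18 × 0.524 = 0.241 V.
But 0.241 V < V_ov = 1.19 V, so the device is actually in triode.
In triode I_D = k_n[V_ov V_DS − ½ V_DS²] and I_D = (V_DD − V_DS)/R_D. Equating: 1.55 V_DS² − 4.679 V_DS + 2.43 = 0, giving V_DS = 0.666 V (the root below V_ov).
I_D = (2.43 − 0.666) / 0.524 = 3.37 mA.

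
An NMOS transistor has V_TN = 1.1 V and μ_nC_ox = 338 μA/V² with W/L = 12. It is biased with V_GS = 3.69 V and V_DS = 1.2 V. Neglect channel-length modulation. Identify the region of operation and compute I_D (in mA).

Triode; I_D = 9.69 mA

k_n = μ_nC_ox · (W/L) = 4.056 mA/V².
V_ov = V_GS − V_TN = 3.69 − 1.1 = 2.59 V.
Since V_DS = 1.2 V < V_ov = 2.59 V, the device is in the triode region.
I_D = k_n [V_ov · V_DS − ½ V_DS²] = 4.056 × [2.59 × 1.2 − 0.5 × 1.2²] = 9.69 mA.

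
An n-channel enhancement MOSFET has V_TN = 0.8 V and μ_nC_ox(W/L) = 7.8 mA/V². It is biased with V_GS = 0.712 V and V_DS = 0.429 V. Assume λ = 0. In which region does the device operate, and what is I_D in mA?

V_GS = 0.712 V < V_TN = 0.8 V, so the transistor is in cutoff.

Cutoff; I_D = 0 mA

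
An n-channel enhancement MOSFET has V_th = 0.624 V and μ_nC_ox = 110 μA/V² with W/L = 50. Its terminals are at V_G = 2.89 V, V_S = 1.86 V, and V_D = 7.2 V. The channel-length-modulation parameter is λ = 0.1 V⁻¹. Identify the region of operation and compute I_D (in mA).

Saturation; I_D = 0.695 mA

V_GS = V_G − V_S = 2.89 − 1.86 = 1.03 V; V_DS = V_D − V_S = 7.2 − 1.86 = 5.34 V.
k_n = μ_nC_ox · (W/L) = 5.5 mA/V².
V_ov = V_GS − V_th = 1.03 − 0.624 = 0.406 V.
Since V_DS = 5.34 V ≥ V_ov = 0.406 V, the device is in saturation.
I_D = ½ k_n V_ov² (1 + λ V_DS) = 0.5 × 5.5 × 0.406² × (1 + 0.1 × 5.34) = 0.695 mA.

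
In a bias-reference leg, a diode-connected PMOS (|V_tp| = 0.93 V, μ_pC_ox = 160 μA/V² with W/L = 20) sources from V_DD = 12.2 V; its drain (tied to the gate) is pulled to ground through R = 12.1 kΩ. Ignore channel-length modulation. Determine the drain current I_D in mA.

I_D = 0.870 mA

With gate tied to drain, V_SG = V_SD ≥ V_SG − |V_tp|, so the device is in saturation.
k_p = μ_pC_ox · (W/L) = 3.2 mA/V².
KCL at the drain: ½ k_p (V_SG − |V_tp|)² = (V_DD − V_SG)/R.
Let x = V_SG − 0.93. Then 19.4 x² + x − 11.27 = 0, giving x = 0.738 V (positive root), so V_SG = 1.67 V.
I_D = (V_DD − V_SG)/R = (12.2 − 1.67) / 12.1 = 0.87 mA.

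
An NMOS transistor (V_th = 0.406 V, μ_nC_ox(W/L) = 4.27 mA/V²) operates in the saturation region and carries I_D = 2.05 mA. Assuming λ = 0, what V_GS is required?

In saturation I_D = ½ k_n (V_GS − V_th)², so V_GS − V_th = √(2 I_D / k_n) = √(2 × 2.05 / 4.27) = 0.98 V.
V_GS = 0.406 + 0.98 = 1.39 V.

V_GS = 1.39 V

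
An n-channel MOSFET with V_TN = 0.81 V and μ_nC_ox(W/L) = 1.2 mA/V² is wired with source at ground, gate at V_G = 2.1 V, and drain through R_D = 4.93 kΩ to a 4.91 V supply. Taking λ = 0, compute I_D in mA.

V_GS = V_G = 2.1 V, so V_ov = 2.1 − 0.81 = 1.29 V.
Assume saturation: I_D = ½ k_n V_ov² = 0.5 × 1.2 × 1.29² = 0.998 mA, giving V_DS = V_DD − I_D R_D = 4.91 − 0.998 × 4.93 = -0.0124 V.
But -0.0124 V < V_ov = 1.29 V, so the device is actually in triode.
In triode I_D = k_n[V_ov V_DS − ½ V_DS²] and I_D = (V_DD − V_DS)/R_D. Equating: 2.96 V_DS² − 8.632 V_DS + 4.91 = 0, giving V_DS = 0.774 V (the root below V_ov).
I_D = (4.91 − 0.774) / 4.93 = 0.839 mA.

I_D = 0.839 mA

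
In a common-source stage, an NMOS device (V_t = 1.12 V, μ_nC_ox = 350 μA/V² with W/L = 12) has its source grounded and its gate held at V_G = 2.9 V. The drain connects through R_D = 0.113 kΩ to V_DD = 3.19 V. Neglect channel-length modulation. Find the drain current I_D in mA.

I_D = 6.65 mA

V_GS = V_G = 2.9 V, so V_ov = 2.9 − 1.12 = 1.78 V.
k_n = μ_nC_ox · (W/L) = 4.2 mA/V².
Assume saturation: I_D = ½ k_n V_ov² = 0.5 × 4.2 × 1.78² = 6.65 mA, giving V_DS = V_DD − I_D R_D = 3.19 − 6.65 × 0.113 = 2.44 V.
V_DS = 2.44 V ≥ V_ov = 1.78 V, confirming saturation.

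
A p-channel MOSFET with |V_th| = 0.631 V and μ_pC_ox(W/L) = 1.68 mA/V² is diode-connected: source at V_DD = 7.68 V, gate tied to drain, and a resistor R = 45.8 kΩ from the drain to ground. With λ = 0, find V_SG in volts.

With gate tied to drain, V_SG = V_SD ≥ V_SG − |V_th|, so the device is in saturation.
KCL at the drain: ½ k_p (V_SG − |V_th|)² = (V_DD − V_SG)/R.
Let x = V_SG − 0.631. Then 38.5 x² + x − 7.049 = 0, giving x = 0.415 V (positive root), so V_SG = 1.05 V.
I_D = (V_DD − V_SG)/R = (7.68 − 1.05) / 45.8 = 0.145 mA.

V_SG = 1.05 V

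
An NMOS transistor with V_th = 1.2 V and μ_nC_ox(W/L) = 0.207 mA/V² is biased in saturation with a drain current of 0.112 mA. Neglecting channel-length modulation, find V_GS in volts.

In saturation I_D = ½ k_n (V_GS − V_th)², so V_GS − V_th = √(2 I_D / k_n) = √(2 × 0.112 / 0.207) = 1.04 V.
V_GS = 1.2 + 1.04 = 2.24 V.

V_GS = 2.24 V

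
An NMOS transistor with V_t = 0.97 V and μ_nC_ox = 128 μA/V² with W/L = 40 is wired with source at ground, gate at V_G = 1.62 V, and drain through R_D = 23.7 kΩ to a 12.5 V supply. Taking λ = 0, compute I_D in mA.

I_D = 0.520 mA

V_GS = V_G = 1.62 V, so V_ov = 1.62 − 0.97 = 0.65 V.
k_n = μ_nC_ox · (W/L) = 5.12 mA/V².
Assume saturation: I_D = ½ k_n V_ov² = 0.5 × 5.12 × 0.65² = 1.08 mA, giving V_DS = V_DD − I_D R_D = 12.5 − 1.08 × 23.7 = -13.1 V.
But -13.1 V < V_ov = 0.65 V, so the device is actually in triode.
In triode I_D = k_n[V_ov V_DS − ½ V_DS²] and I_D = (V_DD − V_DS)/R_D. Equating: 60.7 V_DS² − 79.87 V_DS + 12.5 = 0, giving V_DS = 0.182 V (the root below V_ov).
I_D = (12.5 − 0.182) / 23.7 = 0.52 mA.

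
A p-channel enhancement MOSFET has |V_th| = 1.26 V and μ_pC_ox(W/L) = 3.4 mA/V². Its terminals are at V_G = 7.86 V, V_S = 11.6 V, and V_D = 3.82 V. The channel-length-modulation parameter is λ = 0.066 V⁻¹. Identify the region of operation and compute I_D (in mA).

V_SG = V_S − V_G = 11.6 − 7.86 = 3.74 V; V_SD = V_S − V_D = 11.6 − 3.82 = 7.78 V.
V_ov = V_SG − |V_th| = 3.74 − 1.26 = 2.48 V.
Since V_SD = 7.78 V ≥ V_ov = 2.48 V, the device is in saturation.
I_D = ½ k_p V_ov² (1 + λ V_SD) = 0.5 × 3.4 × 2.48² × (1 + 0.066 × 7.78) = 15.8 mA.

Saturation; I_D = 15.8 mA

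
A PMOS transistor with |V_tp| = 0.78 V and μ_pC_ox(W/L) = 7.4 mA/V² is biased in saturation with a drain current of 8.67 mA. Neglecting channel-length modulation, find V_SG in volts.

In saturation I_D = ½ k_p (V_SG − |V_tp|)², so V_SG − |V_tp| = √(2 I_D / k_p) = √(2 × 8.67 / 7.4) = 1.53 V.
V_SG = 0.78 + 1.53 = 2.31 V.

V_SG = 2.31 V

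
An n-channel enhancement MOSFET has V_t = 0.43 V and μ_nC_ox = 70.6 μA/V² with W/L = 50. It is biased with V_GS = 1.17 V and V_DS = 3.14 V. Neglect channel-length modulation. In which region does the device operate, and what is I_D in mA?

Saturation; I_D = 0.967 mA

k_n = μ_nC_ox · (W/L) = 3.53 mA/V².
V_ov = V_GS − V_t = 1.17 − 0.43 = 0.74 V.
Since V_DS = 3.14 V ≥ V_ov = 0.74 V, the device is in saturation.
I_D = ½ k_n V_ov² = 0.5 × 3.53 × 0.74² = 0.967 mA.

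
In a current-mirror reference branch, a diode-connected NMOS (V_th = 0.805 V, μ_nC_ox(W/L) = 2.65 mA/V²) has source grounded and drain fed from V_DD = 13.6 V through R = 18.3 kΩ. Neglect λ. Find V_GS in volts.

V_GS = 1.51 V

With gate tied to drain, V_GS = V_DS ≥ V_GS − V_th, so the device is in saturation.
KCL at the drain: ½ k_n (V_GS − V_th)² = (V_DD − V_GS)/R.
Let x = V_GS − 0.805. Then 24.2 x² + x − 12.79 = 0, giving x = 0.706 V (positive root), so V_GS = 1.51 V.
I_D = (V_DD − V_GS)/R = (13.6 − 1.51) / 18.3 = 0.661 mA.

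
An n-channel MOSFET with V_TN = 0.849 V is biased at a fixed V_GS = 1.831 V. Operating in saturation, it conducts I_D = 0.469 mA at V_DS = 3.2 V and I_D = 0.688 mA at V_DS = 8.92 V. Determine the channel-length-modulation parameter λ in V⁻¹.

λ = 0.111 V⁻¹

With V_GS fixed, I_D ∝ (1 + λ V_DS) in saturation, so I_D2/I_D1 = (1 + λ V_DS2)/(1 + λ V_DS1).
0.688/0.469 = 1.467 = (1 + 8.92 λ)/(1 + 3.2 λ).
Solving: λ (I_D1 V_DS2 − I_D2 V_DS1) = I_D2 − I_D1, so λ = (0.688 − 0.469) / (0.469 × 8.92 − 0.688 × 3.2) = 0.219 / 1.98 = 0.111 V⁻¹.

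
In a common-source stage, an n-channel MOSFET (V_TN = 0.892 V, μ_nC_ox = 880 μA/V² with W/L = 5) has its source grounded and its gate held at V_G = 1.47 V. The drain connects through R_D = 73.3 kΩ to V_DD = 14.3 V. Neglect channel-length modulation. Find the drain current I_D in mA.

I_D = 0.194 mA

V_GS = V_G = 1.47 V, so V_ov = 1.47 − 0.892 = 0.578 V.
k_n = μ_nC_ox · (W/L) = 4.4 mA/V².
Assume saturation: I_D = ½ k_n V_ov² = 0.5 × 4.4 × 0.578² = 0.735 mA, giving V_DS = V_DD − I_D R_D = 14.3 − 0.735 × 73.3 = -39.6 V.
But -39.6 V < V_ov = 0.578 V, so the device is actually in triode.
In triode I_D = k_n[V_ov V_DS − ½ V_DS²] and I_D = (V_DD − V_DS)/R_D. Equating: 161 V_DS² − 187.4 V_DS + 14.3 = 0, giving V_DS = 0.0821 V (the root below V_ov).
I_D = (14.3 − 0.0821) / 73.3 = 0.194 mA.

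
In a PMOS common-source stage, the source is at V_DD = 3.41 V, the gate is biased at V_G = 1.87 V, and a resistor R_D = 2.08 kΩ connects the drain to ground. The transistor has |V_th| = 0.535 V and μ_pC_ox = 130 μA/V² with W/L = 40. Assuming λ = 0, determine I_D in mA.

V_SG = V_DD − V_G = 3.41 − 1.87 = 1.54 V, so V_ov = 1.54 − 0.535 = 1 V.
k_p = μ_pC_ox · (W/L) = 5.2 mA/V².
Assume saturation: I_D = ½ k_p V_ov² = 0.5 × 5.2 × 1² = 2.63 mA, giving V_SD = V_DD − I_D R_D = 3.41 − 2.63 × 2.08 = -2.05 V.
But -2.05 V < V_ov = 1 V, so the device is actually in triode.
In triode I_D = k_p[V_ov V_SD − ½ V_SD²] and I_D = (V_DD − V_SD)/R_D. Equating: 5.41 V_SD² − 11.87 V_SD + 3.41 = 0, giving V_SD = 0.34 V (the root below V_ov).
I_D = (3.41 − 0.34) / 2.08 = 1.48 mA.

I_D = 1.48 mA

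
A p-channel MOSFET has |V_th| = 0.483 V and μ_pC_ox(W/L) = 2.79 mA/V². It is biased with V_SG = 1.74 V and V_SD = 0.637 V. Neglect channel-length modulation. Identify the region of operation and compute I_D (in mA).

V_ov = V_SG − |V_th| = 1.74 − 0.483 = 1.26 V.
Since V_SD = 0.637 V < V_ov = 1.26 V, the device is in the triode region.
I_D = k_p [V_ov · V_SD − ½ V_SD²] = 2.79 × [1.26 × 0.637 − 0.5 × 0.637²] = 1.67 mA.

Triode; I_D = 1.67 mA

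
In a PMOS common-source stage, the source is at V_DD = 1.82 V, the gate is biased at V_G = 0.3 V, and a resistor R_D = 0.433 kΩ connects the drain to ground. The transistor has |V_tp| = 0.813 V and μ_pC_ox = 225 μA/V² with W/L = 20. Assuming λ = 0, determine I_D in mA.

I_D = 1.12 mA

V_SG = V_DD − V_G = 1.82 − 0.3 = 1.52 V, so V_ov = 1.52 − 0.813 = 0.707 V.
k_p = μ_pC_ox · (W/L) = 4.5 mA/V².
Assume saturation: I_D = ½ k_p V_ov² = 0.5 × 4.5 × 0.707² = 1.12 mA, giving V_SD = V_DD − I_D R_D = 1.82 − 1.12 × 0.433 = 1.33 V.
V_SD = 1.33 V ≥ V_ov = 0.707 V, confirming saturation.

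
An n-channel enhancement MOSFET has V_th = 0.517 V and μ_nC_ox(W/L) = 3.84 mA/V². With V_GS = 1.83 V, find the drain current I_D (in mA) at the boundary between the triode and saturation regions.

At the boundary V_DS = V_ov = V_GS − V_th = 1.83 − 0.517 = 1.31 V.
I_D = ½ k_n V_ov² = 0.5 × 3.84 × 1.31² = 3.31 mA.

I_D = 3.31 mA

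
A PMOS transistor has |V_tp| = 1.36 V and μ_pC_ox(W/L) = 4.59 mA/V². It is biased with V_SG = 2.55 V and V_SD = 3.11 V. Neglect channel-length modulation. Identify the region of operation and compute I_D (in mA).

Saturation; I_D = 3.25 mA

V_ov = V_SG − |V_tp| = 2.55 − 1.36 = 1.19 V.
Since V_SD = 3.11 V ≥ V_ov = 1.19 V, the device is in saturation.
I_D = ½ k_p V_ov² = 0.5 × 4.59 × 1.19² = 3.25 mA.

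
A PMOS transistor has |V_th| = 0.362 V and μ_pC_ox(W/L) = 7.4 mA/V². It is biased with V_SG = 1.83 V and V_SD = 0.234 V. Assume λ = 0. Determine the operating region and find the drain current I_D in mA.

V_ov = V_SG − |V_th| = 1.83 − 0.362 = 1.47 V.
Since V_SD = 0.234 V < V_ov = 1.47 V, the device is in the triode region.
I_D = k_p [V_ov · V_SD − ½ V_SD²] = 7.4 × [1.47 × 0.234 − 0.5 × 0.234²] = 2.34 mA.

Triode; I_D = 2.34 mA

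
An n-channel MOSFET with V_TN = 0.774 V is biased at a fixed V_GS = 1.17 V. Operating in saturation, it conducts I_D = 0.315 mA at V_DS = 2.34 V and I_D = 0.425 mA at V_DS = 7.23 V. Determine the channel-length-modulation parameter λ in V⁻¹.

λ = 0.0857 V⁻¹

With V_GS fixed, I_D ∝ (1 + λ V_DS) in saturation, so I_D2/I_D1 = (1 + λ V_DS2)/(1 + λ V_DS1).
0.425/0.315 = 1.349 = (1 + 7.23 λ)/(1 + 2.34 λ).
Solving: λ (I_D1 V_DS2 − I_D2 V_DS1) = I_D2 − I_D1, so λ = (0.425 − 0.315) / (0.315 × 7.23 − 0.425 × 2.34) = 0.11 / 1.28 = 0.0857 V⁻¹.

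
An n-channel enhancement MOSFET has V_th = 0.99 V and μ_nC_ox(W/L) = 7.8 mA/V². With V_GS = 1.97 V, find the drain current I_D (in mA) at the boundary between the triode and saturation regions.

I_D = 3.75 mA

At the boundary V_DS = V_ov = V_GS − V_th = 1.97 − 0.99 = 0.98 V.
I_D = ½ k_n V_ov² = 0.5 × 7.8 × 0.98² = 3.75 mA.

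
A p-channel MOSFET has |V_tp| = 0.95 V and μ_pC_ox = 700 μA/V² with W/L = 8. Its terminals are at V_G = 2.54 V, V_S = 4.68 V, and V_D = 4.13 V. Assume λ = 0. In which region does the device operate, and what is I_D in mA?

Triode; I_D = 2.82 mA

V_SG = V_S − V_G = 4.68 − 2.54 = 2.14 V; V_SD = V_S − V_D = 4.68 − 4.13 = 0.55 V.
k_p = μ_pC_ox · (W/L) = 5.6 mA/V².
V_ov = V_SG − |V_tp| = 2.14 − 0.95 = 1.19 V.
Since V_SD = 0.55 V < V_ov = 1.19 V, the device is in the triode region.
I_D = k_p [V_ov · V_SD − ½ V_SD²] = 5.6 × [1.19 × 0.55 − 0.5 × 0.55²] = 2.82 mA.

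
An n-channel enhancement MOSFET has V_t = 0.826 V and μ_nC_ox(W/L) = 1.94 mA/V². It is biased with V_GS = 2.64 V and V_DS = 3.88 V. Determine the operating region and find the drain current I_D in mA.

V_ov = V_GS − V_t = 2.64 − 0.826 = 1.81 V.
Since V_DS = 3.88 V ≥ V_ov = 1.81 V, the device is in saturation.
I_D = ½ k_n V_ov² = 0.5 × 1.94 × 1.81² = 3.19 mA.

Saturation; I_D = 3.19 mA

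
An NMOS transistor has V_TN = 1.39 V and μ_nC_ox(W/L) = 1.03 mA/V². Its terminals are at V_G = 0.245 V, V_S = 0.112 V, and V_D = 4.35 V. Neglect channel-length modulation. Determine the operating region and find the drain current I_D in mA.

Cutoff; I_D = 0 mA

V_GS = V_G − V_S = 0.245 − 0.112 = 0.133 V; V_DS = V_D − V_S = 4.35 − 0.112 = 4.24 V.
V_GS = 0.133 V < V_TN = 1.39 V, so the transistor is in cutoff.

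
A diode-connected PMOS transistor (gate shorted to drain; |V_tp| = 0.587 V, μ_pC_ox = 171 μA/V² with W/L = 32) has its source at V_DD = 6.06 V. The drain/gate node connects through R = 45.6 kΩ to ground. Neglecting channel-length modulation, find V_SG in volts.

With gate tied to drain, V_SG = V_SD ≥ V_SG − |V_tp|, so the device is in saturation.
k_p = μ_pC_ox · (W/L) = 5.472 mA/V².
KCL at the drain: ½ k_p (V_SG − |V_tp|)² = (V_DD − V_SG)/R.
Let x = V_SG − 0.587. Then 125 x² + x − 5.473 = 0, giving x = 0.205 V (positive root), so V_SG = 0.792 V.
I_D = (V_DD − V_SG)/R = (6.06 − 0.792) / 45.6 = 0.116 mA.

V_SG = 0.792 V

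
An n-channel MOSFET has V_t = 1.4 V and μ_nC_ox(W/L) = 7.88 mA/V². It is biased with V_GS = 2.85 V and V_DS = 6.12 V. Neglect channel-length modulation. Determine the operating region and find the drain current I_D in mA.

Saturation; I_D = 8.28 mA

V_ov = V_GS − V_t = 2.85 − 1.4 = 1.45 V.
Since V_DS = 6.12 V ≥ V_ov = 1.45 V, the device is in saturation.
I_D = ½ k_n V_ov² = 0.5 × 7.88 × 1.45² = 8.28 mA.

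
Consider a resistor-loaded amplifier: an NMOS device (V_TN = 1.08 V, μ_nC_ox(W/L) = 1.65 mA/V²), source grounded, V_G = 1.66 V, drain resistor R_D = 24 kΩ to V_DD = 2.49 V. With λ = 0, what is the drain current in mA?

V_GS = V_G = 1.66 V, so V_ov = 1.66 − 1.08 = 0.58 V.
Assume saturation: I_D = ½ k_n V_ov² = 0.5 × 1.65 × 0.58² = 0.278 mA, giving V_DS = V_DD − I_D R_D = 2.49 − 0.278 × 24 = -4.17 V.
But -4.17 V < V_ov = 0.58 V, so the device is actually in triode.
In triode I_D = k_n[V_ov V_DS − ½ V_DS²] and I_D = (V_DD − V_DS)/R_D. Equating: 19.8 V_DS² − 23.97 V_DS + 2.49 = 0, giving V_DS = 0.115 V (the root below V_ov).
I_D = (2.49 − 0.115) / 24 = 0.099 mA.

I_D = 0.0990 mA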